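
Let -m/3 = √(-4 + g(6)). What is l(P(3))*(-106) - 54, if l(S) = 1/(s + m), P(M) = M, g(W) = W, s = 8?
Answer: -1666/23 - 159*√2/23 ≈ -82.211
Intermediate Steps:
m = -3*√2 (m = -3*√(-4 + 6) = -3*√2 ≈ -4.2426)
l(S) = 1/(8 - 3*√2)
l(P(3))*(-106) - 54 = (4/23 + 3*√2/46)*(-106) - 54 = (-424/23 - 159*√2/23) - 54 = -1666/23 - 159*√2/23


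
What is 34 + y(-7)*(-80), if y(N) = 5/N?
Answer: 638/7 ≈ 91.143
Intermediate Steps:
34 + y(-7)*(-80) = 34 + (5/(-7))*(-80) = 34 + (5*(-⅐))*(-80) = 34 - 5/7*(-80) = 34 + 400/7 = 638/7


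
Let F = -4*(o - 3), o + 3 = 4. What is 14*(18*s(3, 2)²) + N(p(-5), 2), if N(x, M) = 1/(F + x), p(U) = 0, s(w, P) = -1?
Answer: 2017/8 ≈ 252.13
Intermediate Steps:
o = 1 (o = -3 + 4 = 1)
F = 8 (F = -4*(1 - 3) = -4*(-2) = 8)
N(x, M) = 1/(8 + x)
14*(18*s(3, 2)²) + N(p(-5), 2) = 14*(18*(-1)²) + 1/(8 + 0) = 14*(18*1) + 1/8 = 14*18 + ⅛ = 252 + ⅛ = 2017/8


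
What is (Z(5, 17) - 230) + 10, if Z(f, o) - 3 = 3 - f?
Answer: -219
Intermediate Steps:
Z(f, o) = 6 - f (Z(f, o) = 3 + (3 - f) = 6 - f)
(Z(5, 17) - 230) + 10 = ((6 - 1*5) - 230) + 10 = ((6 - 5) - 230) + 10 = (1 - 230) + 10 = -229 + 10 = -219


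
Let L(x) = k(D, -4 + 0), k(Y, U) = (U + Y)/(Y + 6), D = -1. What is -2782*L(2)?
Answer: 2782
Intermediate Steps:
k(Y, U) = (U + Y)/(6 + Y)
L(x) = -1 (L(x) = ((-4 + 0) - 1)/(6 - 1) = (-4 - 1)/5 = (⅕)*(-5) = -1)
-2782*L(2) = -2782*(-1) = 2782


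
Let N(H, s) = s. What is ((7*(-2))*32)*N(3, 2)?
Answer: -896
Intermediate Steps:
((7*(-2))*32)*N(3, 2) = ((7*(-2))*32)*2 = -14*32*2 = -448*2 = -896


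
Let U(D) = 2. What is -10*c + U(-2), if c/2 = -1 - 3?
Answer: 82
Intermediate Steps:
c = -8 (c = 2*(-1 - 3) = 2*(-4) = -8)
-10*c + U(-2) = -10*(-8) + 2 = 80 + 2 = 82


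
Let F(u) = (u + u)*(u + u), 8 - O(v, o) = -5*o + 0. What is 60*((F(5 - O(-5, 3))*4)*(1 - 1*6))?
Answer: -1555200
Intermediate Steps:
O(v, o) = 8 + 5*o (O(v, o) = 8 - (-5*o + 0) = 8 - (-5)*o = 8 + 5*o)
F(u) = 4*u**2 (F(u) = (2*u)*(2*u) = 4*u**2)
60*((F(5 - O(-5, 3))*4)*(1 - 1*6)) = 60*(((4*(5 - (8 + 5*3))**2)*4)*(1 - 1*6)) = 60*(((4*(5 - (8 + 15))**2)*4)*(1 - 6)) = 60*(((4*(5 - 1*23)**2)*4)*(-5)) = 60*(((4*(5 - 23)**2)*4)*(-5)) = 60*(((4*(-18)**2)*4)*(-5)) = 60*(((4*324)*4)*(-5)) = 60*((1296*4)*(-5)) = 60*(5184*(-5)) = 60*(-25920) = -1555200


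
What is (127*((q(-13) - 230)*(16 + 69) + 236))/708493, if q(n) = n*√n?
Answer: -2452878/708493 - 140335*I*√13/708493 ≈ -3.4621 - 0.71417*I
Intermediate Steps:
q(n) = n^(3/2)
(127*((q(-13) - 230)*(16 + 69) + 236))/708493 = (127*(((-13)^(3/2) - 230)*(16 + 69) + 236))/708493 = (127*((-13*I*√13 - 230)*85 + 236))*(1/708493) = (127*((-230 - 13*I*√13)*85 + 236))*(1/708493) = (127*((-19550 - 1105*I*√13) + 236))*(1/708493) = (127*(-19314 - 1105*I*√13))*(1/708493) = (-2452878 - 140335*I*√13)*(1/708493) = -2452878/708493 - 140335*I*√13/708493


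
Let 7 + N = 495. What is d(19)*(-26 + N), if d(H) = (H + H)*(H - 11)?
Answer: 140448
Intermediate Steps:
d(H) = 2*H*(-11 + H) (d(H) = (2*H)*(-11 + H) = 2*H*(-11 + H))
N = 488 (N = -7 + 495 = 488)
d(19)*(-26 + N) = (2*19*(-11 + 19))*(-26 + 488) = (2*19*8)*462 = 304*462 = 140448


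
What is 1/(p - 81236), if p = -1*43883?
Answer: -1/125119 ≈ -7.9924e-6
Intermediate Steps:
p = -43883
1/(p - 81236) = 1/(-43883 - 81236) = 1/(-125119) = -1/125119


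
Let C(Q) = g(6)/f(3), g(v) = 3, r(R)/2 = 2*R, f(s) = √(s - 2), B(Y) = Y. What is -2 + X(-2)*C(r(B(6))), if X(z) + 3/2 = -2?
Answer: -25/2 ≈ -12.500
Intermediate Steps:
X(z) = -7/2 (X(z) = -3/2 - 2 = -7/2)
f(s) = √(-2 + s)
r(R) = 4*R (r(R) = 2*(2*R) = 4*R)
C(Q) = 3 (C(Q) = 3/(√(-2 + 3)) = 3/(√1) = 3/1 = 3*1 = 3)
-2 + X(-2)*C(r(B(6))) = -2 - 7/2*3 = -2 - 21/2 = -25/2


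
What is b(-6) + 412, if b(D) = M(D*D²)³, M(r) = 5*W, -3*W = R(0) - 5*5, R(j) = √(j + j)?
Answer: 1964249/27 ≈ 72750.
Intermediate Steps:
R(j) = √2*√j (R(j) = √(2*j) = √2*√j)
W = 25/3 (W = -(√2*√0 - 5*5)/3 = -(√2*0 - 25)/3 = -(0 - 25)/3 = -⅓*(-25) = 25/3 ≈ 8.3333)
M(r) = 125/3 (M(r) = 5*(25/3) = 125/3)
b(D) = 1953125/27 (b(D) = (125/3)³ = 1953125/27)
b(-6) + 412 = 1953125/27 + 412 = 1964249/27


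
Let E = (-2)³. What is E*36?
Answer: -288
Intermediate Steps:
E = -8
E*36 = -8*36 = -288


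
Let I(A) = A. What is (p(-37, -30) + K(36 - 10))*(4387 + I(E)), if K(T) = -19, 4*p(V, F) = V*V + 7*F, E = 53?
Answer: 1202130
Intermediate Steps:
p(V, F) = V²/4 + 7*F/4 (p(V, F) = (V*V + 7*F)/4 = (V² + 7*F)/4 = V²/4 + 7*F/4)
(p(-37, -30) + K(36 - 10))*(4387 + I(E)) = (((¼)*(-37)² + (7/4)*(-30)) - 19)*(4387 + 53) = (((¼)*1369 - 105/2) - 19)*4440 = ((1369/4 - 105/2) - 19)*4440 = (1159/4 - 19)*4440 = (1083/4)*4440 = 1202130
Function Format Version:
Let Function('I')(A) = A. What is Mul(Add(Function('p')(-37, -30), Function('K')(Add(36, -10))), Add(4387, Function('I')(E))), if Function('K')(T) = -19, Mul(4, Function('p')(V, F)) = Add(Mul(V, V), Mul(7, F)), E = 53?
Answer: 1202130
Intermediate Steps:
Function('p')(V, F) = Add(Mul(Rational(1, 4), Pow(V, 2)), Mul(Rational(7, 4), F)) (Function('p')(V, F) = Mul(Rational(1, 4), Add(Mul(V, V), Mul(7, F))) = Mul(Rational(1, 4), Add(Pow(V, 2), Mul(7, F))) = Add(Mul(Rational(1, 4), Pow(V, 2)), Mul(Rational(7, 4), F)))
Mul(Add(Function('p')(-37, -30), Function('K')(Add(36, -10))), Add(4387, Function('I')(E))) = Mul(Add(Add(Mul(Rational(1, 4), Pow(-37, 2)), Mul(Rational(7, 4), -30)), -19), Add(4387, 53)) = Mul(Add(Add(Mul(Rational(1, 4), 1369), Rational(-105, 2)), -19), 4440) = Mul(Add(Add(Rational(1369, 4), Rational(-105, 2)), -19), 4440) = Mul(Add(Rational(1159, 4), -19), 4440) = Mul(Rational(1083, 4), 4440) = 1202130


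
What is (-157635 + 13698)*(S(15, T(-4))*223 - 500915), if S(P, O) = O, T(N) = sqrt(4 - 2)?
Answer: 72100202355 - 32097951*sqrt(2) ≈ 7.2055e+10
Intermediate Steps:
T(N) = sqrt(2)
(-157635 + 13698)*(S(15, T(-4))*223 - 500915) = (-157635 + 13698)*(sqrt(2)*223 - 500915) = -143937*(223*sqrt(2) - 500915) = -143937*(-500915 + 223*sqrt(2)) = 72100202355 - 32097951*sqrt(2)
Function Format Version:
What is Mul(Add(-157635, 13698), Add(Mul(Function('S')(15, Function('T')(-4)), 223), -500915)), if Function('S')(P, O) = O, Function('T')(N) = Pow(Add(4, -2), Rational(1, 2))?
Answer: Add(72100202355, Mul(-32097951, Pow(2, Rational(1, 2)))) ≈ 7.2055e+10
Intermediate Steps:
Function('T')(N) = Pow(2, Rational(1, 2))
Mul(Add(-157635, 13698), Add(Mul(Function('S')(15, Function('T')(-4)), 223), -500915)) = Mul(Add(-157635, 13698), Add(Mul(Pow(2, Rational(1, 2)), 223), -500915)) = Mul(-143937, Add(Mul(223, Pow(2, Rational(1, 2))), -500915)) = Mul(-143937, Add(-500915, Mul(223, Pow(2, Rational(1, 2))))) = Add(72100202355, Mul(-32097951, Pow(2, Rational(1, 2))))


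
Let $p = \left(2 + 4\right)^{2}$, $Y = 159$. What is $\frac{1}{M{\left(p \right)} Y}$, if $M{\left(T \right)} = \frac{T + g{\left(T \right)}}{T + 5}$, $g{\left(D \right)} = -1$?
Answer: $\frac{41}{5565} \approx 0.0073675$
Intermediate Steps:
$p = 36$ ($p = 6^{2} = 36$)
$M{\left(T \right)} = \frac{-1 + T}{5 + T}$ ($M{\left(T \right)} = \frac{T - 1}{T + 5} = \frac{-1 + T}{5 + T}$)
$\frac{1}{M{\left(p \right)} Y} = \frac{1}{\frac{-1 + 36}{5 + 36} \cdot 159} = \frac{1}{\frac{1}{41} \cdot 35 \cdot 159} = \frac{1}{\frac{35}{41} \cdot 159} = \frac{1}{\frac{5565}{41}} = \frac{41}{5565}$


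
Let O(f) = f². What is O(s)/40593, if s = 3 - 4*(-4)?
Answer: 361/40593 ≈ 0.0088932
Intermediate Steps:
s = 19 (s = 3 + 16 = 19)
O(s)/40593 = 19²/40593 = 361*(1/40593) = 361/40593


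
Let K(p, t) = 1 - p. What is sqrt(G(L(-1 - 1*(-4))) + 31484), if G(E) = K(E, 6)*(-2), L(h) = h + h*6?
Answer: 2*sqrt(7881) ≈ 177.55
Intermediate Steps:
L(h) = 7*h (L(h) = h + 6*h = 7*h)
G(E) = -2 + 2*E (G(E) = (1 - E)*(-2) = -2 + 2*E)
sqrt(G(L(-1 - 1*(-4))) + 31484) = sqrt((-2 + 2*(7*(-1 - 1*(-4)))) + 31484) = sqrt((-2 + 2*(7*(-1 + 4))) + 31484) = sqrt((-2 + 2*(7*3)) + 31484) = sqrt((-2 + 2*21) + 31484) = sqrt((-2 + 42) + 31484) = sqrt(40 + 31484) = sqrt(31524) = 2*sqrt(7881)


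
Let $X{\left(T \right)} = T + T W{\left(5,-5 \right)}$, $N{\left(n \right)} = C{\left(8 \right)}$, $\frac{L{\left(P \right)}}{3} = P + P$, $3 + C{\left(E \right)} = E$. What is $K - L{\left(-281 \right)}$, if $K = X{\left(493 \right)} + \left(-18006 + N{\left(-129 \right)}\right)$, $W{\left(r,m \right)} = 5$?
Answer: $-13357$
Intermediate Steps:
$C{\left(E \right)} = -3 + E$
$L{\left(P \right)} = 6 P$ ($L{\left(P \right)} = 3 \left(P + P\right) = 3 \cdot 2 P = 6 P$)
$N{\left(n \right)} = 5$ ($N{\left(n \right)} = -3 + 8 = 5$)
$X{\left(T \right)} = 6 T$ ($X{\left(T \right)} = T + T 5 = T + 5 T = 6 T$)
$K = -15043$ ($K = 6 \cdot 493 + \left(-18006 + 5\right) = 2958 - 18001 = -15043$)
$K - L{\left(-281 \right)} = -15043 - 6 \left(-281\right) = -15043 - -1686 = -15043 + 1686 = -13357$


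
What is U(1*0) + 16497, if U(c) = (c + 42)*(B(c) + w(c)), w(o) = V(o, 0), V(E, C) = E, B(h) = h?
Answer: 16497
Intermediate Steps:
w(o) = o
U(c) = 2*c*(42 + c) (U(c) = (c + 42)*(c + c) = (42 + c)*(2*c) = 2*c*(42 + c))
U(1*0) + 16497 = 2*(1*0)*(42 + 1*0) + 16497 = 2*0*(42 + 0) + 16497 = 2*0*42 + 16497 = 0 + 16497 = 16497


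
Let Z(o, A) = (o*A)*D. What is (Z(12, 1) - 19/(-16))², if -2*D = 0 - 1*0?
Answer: 361/256 ≈ 1.4102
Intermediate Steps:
D = 0 (D = -(0 - 1*0)/2 = -(0 + 0)/2 = -½*0 = 0)
Z(o, A) = 0 (Z(o, A) = (o*A)*0 = (A*o)*0 = 0)
(Z(12, 1) - 19/(-16))² = (0 - 19/(-16))² = (0 - 19*(-1/16))² = (0 + 19/16)² = (19/16)² = 361/256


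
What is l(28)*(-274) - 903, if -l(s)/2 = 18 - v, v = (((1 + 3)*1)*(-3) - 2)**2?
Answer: -98447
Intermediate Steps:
v = 196 (v = ((4*1)*(-3) - 2)**2 = (4*(-3) - 2)**2 = (-12 - 2)**2 = (-14)**2 = 196)
l(s) = 356 (l(s) = -2*(18 - 1*196) = -2*(18 - 196) = -2*(-178) = 356)
l(28)*(-274) - 903 = 356*(-274) - 903 = -97544 - 903 = -98447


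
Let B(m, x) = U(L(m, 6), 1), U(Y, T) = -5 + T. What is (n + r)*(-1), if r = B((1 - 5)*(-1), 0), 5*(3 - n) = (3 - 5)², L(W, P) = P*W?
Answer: 9/5 ≈ 1.8000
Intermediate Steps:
n = 11/5 (n = 3 - (3 - 5)²/5 = 3 - ⅕*(-2)² = 3 - ⅕*4 = 3 - ⅘ = 11/5 ≈ 2.2000)
B(m, x) = -4 (B(m, x) = -5 + 1 = -4)
r = -4
(n + r)*(-1) = (11/5 - 4)*(-1) = -9/5*(-1) = 9/5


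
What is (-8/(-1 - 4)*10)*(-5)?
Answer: -80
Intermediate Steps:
(-8/(-1 - 4)*10)*(-5) = (-8/(-5)*10)*(-5) = (-8*(-⅕)*10)*(-5) = ((8/5)*10)*(-5) = 16*(-5) = -80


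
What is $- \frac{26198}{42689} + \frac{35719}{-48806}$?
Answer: $- \frac{121888173}{90586058} \approx -1.3456$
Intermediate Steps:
$- \frac{26198}{42689} + \frac{35719}{-48806} = \left(-26198\right) \frac{1}{42689} + 35719 \left(- \frac{1}{48806}\right) = - \frac{26198}{42689} - \frac{1553}{2122} = - \frac{121888173}{90586058}$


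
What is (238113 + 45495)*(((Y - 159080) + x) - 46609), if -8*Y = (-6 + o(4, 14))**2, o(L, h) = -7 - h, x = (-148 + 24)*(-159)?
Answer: -52769274363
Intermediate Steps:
x = 19716 (x = -124*(-159) = 19716)
Y = -729/8 (Y = -(-6 + (-7 - 1*14))**2/8 = -(-6 + (-7 - 14))**2/8 = -(-6 - 21)**2/8 = -1/8*(-27)**2 = -1/8*729 = -729/8 ≈ -91.125)
(238113 + 45495)*(((Y - 159080) + x) - 46609) = (238113 + 45495)*(((-729/8 - 159080) + 19716) - 46609) = 283608*((-1273369/8 + 19716) - 46609) = 283608*(-1115641/8 - 46609) = 283608*(-1488513/8) = -52769274363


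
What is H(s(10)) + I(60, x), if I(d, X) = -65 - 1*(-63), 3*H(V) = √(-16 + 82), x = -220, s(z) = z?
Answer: -2 + √66/3 ≈ 0.70801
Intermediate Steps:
H(V) = √66/3 (H(V) = √(-16 + 82)/3 = √66/3)
I(d, X) = -2 (I(d, X) = -65 + 63 = -2)
H(s(10)) + I(60, x) = √66/3 - 2 = -2 + √66/3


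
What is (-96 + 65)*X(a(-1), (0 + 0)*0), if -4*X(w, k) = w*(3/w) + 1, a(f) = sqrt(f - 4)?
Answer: 31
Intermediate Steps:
a(f) = sqrt(-4 + f)
X(w, k) = -1 (X(w, k) = -(w*(3/w) + 1)/4 = -(3 + 1)/4 = -1/4*4 = -1)
(-96 + 65)*X(a(-1), (0 + 0)*0) = (-96 + 65)*(-1) = -31*(-1) = 31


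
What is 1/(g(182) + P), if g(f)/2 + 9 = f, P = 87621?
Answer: 1/87967 ≈ 1.1368e-5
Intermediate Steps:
g(f) = -18 + 2*f
1/(g(182) + P) = 1/((-18 + 2*182) + 87621) = 1/((-18 + 364) + 87621) = 1/(346 + 87621) = 1/87967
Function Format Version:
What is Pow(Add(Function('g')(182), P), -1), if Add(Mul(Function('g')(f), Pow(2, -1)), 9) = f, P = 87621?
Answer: Rational(1, 87967) ≈ 1.1368e-5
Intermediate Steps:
Function('g')(f) = Add(-18, Mul(2, f))
Pow(Add(Function('g')(182), P), -1) = Pow(Add(Add(-18, Mul(2, 182)), 87621), -1) = Pow(Add(Add(-18, 364), 87621), -1) = Pow(Add(346, 87621), -1) = Pow(87967, -1) = Rational(1, 87967)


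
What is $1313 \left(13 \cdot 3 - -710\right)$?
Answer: $983437$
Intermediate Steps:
$1313 \left(13 \cdot 3 - -710\right) = 1313 \left(39 + 710\right) = 1313 \cdot 749 = 983437$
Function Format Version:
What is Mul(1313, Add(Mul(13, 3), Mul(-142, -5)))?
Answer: 983437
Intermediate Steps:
Mul(1313, Add(Mul(13, 3), Mul(-142, -5))) = Mul(1313, Add(39, 710)) = Mul(1313, 749) = 983437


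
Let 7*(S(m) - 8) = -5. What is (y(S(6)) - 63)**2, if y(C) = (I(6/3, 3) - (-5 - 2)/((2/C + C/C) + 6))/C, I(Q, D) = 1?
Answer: 28750932721/7306209 ≈ 3935.1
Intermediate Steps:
S(m) = 51/7 (S(m) = 8 + (1/7)*(-5) = 8 - 5/7 = 51/7)
y(C) = (1 + 7/(7 + 2/C))/C (y(C) = (1 - (-5 - 2)/((2/C + C/C) + 6))/C = (1 - (-7)/((2/C + 1) + 6))/C = (1 - (-7)/((1 + 2/C) + 6))/C = (1 - (-7)/(7 + 2/C))/C = (1 + 7/(7 + 2/C))/C)
(y(S(6)) - 63)**2 = (2*(1 + 7*(51/7))/((51/7)*(2 + 7*(51/7))) - 63)**2 = (2*(7/51)*(1 + 51)/(2 + 51) - 63)**2 = (2*(7/51)*52/53 - 63)**2 = (2*(7/51)*(1/53)*52 - 63)**2 = (728/2703 - 63)**2 = (-169561/2703)**2 = 28750932721/7306209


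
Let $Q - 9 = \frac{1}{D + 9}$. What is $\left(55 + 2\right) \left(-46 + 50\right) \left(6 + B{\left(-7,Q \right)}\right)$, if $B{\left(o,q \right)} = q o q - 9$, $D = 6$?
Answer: $- \frac{9891172}{75} \approx -1.3188 \cdot 10^{5}$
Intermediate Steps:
$Q = \frac{136}{15}$ ($Q = 9 + \frac{1}{6 + 9} = 9 + \frac{1}{15} = \frac{136}{15} \approx 9.0667$)
$B{\left(o,q \right)} = -9 + o q^{2}$ ($B{\left(o,q \right)} = o q q - 9 = o q^{2} - 9 = -9 + o q^{2}$)
$\left(55 + 2\right) \left(-46 + 50\right) \left(6 + B{\left(-7,Q \right)}\right) = \left(55 + 2\right) \left(-46 + 50\right) \left(6 - \left(9 + 7 \left(\frac{136}{15}\right)^{2}\right)\right) = 57 \cdot 4 \left(6 - \frac{131497}{225}\right) = 228 \left(6 - \frac{131497}{225}\right) = 228 \left(- \frac{130147}{225}\right) = - \frac{9891172}{75}$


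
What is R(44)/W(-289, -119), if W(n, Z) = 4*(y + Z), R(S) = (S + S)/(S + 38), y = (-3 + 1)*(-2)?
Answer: -11/4715 ≈ -0.0023330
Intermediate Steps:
y = 4 (y = -2*(-2) = 4)
R(S) = 2*S/(38 + S) (R(S) = (2*S)/(38 + S) = 2*S/(38 + S))
W(n, Z) = 16 + 4*Z (W(n, Z) = 4*(4 + Z) = 16 + 4*Z)
R(44)/W(-289, -119) = (2*44/(38 + 44))/(16 + 4*(-119)) = (2*44/82)/(16 - 476) = (2*44*(1/82))/(-460) = (44/41)*(-1/460) = -11/4715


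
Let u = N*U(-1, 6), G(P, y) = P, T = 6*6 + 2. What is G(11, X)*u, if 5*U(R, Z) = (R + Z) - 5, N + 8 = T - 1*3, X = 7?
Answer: 0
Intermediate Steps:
T = 38 (T = 36 + 2 = 38)
N = 27 (N = -8 + (38 - 1*3) = -8 + (38 - 3) = -8 + 35 = 27)
U(R, Z) = -1 + R/5 + Z/5 (U(R, Z) = ((R + Z) - 5)/5 = (-5 + R + Z)/5 = -1 + R/5 + Z/5)
u = 0 (u = 27*(-1 + (⅕)*(-1) + (⅕)*6) = 27*(-1 - ⅕ + 6/5) = 27*0 = 0)
G(11, X)*u = 11*0 = 0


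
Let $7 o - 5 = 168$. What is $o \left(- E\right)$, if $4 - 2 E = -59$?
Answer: $- \frac{1557}{2} \approx -778.5$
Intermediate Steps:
$E = \frac{63}{2}$ ($E = 2 - - \frac{59}{2} = 2 + \frac{59}{2} = \frac{63}{2} \approx 31.5$)
$o = \frac{173}{7}$ ($o = \frac{5}{7} + \frac{1}{7} \cdot 168 = \frac{5}{7} + 24 = \frac{173}{7} \approx 24.714$)
$o \left(- E\right) = \frac{173 \left(\left(-1\right) \frac{63}{2}\right)}{7} = \frac{173}{7} \left(- \frac{63}{2}\right) = - \frac{1557}{2}$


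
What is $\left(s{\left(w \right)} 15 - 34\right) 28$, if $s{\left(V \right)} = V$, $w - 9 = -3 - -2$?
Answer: $2408$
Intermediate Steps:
$w = 8$ ($w = 9 - 1 = 8$)
$\left(s{\left(w \right)} 15 - 34\right) 28 = \left(8 \cdot 15 - 34\right) 28 = \left(120 - 34\right) 28 = 86 \cdot 28 = 2408$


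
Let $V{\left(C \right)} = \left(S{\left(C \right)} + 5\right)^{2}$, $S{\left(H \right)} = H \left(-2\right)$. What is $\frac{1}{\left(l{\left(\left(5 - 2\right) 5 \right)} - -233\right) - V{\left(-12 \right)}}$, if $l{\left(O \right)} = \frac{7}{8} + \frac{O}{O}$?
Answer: $- \frac{8}{4849} \approx -0.0016498$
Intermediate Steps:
$l{\left(O \right)} = \frac{15}{8}$ ($l{\left(O \right)} = 7 \cdot \frac{1}{8} + 1 = \frac{7}{8} + 1 = \frac{15}{8}$)
$S{\left(H \right)} = - 2 H$
$V{\left(C \right)} = \left(5 - 2 C\right)^{2}$ ($V{\left(C \right)} = \left(- 2 C + 5\right)^{2} = \left(5 - 2 C\right)^{2}$)
$\frac{1}{\left(l{\left(\left(5 - 2\right) 5 \right)} - -233\right) - V{\left(-12 \right)}} = \frac{1}{\left(\frac{15}{8} - -233\right) - \left(-5 + 2 \left(-12\right)\right)^{2}} = \frac{1}{\left(\frac{15}{8} + 233\right) - \left(-5 - 24\right)^{2}} = \frac{1}{\frac{1879}{8} - \left(-29\right)^{2}} = \frac{1}{\frac{1879}{8} - 841} = \frac{1}{- \frac{4849}{8}} = - \frac{8}{4849}$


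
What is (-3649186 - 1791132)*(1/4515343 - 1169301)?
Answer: 28723764238553586956/4515343 ≈ 6.3614e+12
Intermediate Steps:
(-3649186 - 1791132)*(1/4515343 - 1169301) = -5440318*(1/4515343 - 1169301) = -5440318*(-5279795085242/4515343) = 28723764238553586956/4515343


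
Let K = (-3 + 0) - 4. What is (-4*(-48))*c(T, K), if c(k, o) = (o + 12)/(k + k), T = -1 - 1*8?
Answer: -160/3 ≈ -53.333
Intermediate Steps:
T = -9 (T = -1 - 8 = -9)
K = -7 (K = -3 - 4 = -7)
c(k, o) = (12 + o)/(2*k) (c(k, o) = (12 + o)/((2*k)) = (12 + o)*(1/(2*k)) = (12 + o)/(2*k))
(-4*(-48))*c(T, K) = (-4*(-48))*((½)*(12 - 7)/(-9)) = 192*((½)*(-⅑)*5) = 192*(-5/18) = -160/3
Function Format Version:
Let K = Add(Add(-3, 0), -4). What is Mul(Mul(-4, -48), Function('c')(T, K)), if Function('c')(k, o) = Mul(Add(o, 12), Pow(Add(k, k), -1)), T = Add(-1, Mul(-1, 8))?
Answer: Rational(-160, 3) ≈ -53.333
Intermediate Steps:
T = -9 (T = Add(-1, -8) = -9)
K = -7 (K = Add(-3, -4) = -7)
Function('c')(k, o) = Mul(Rational(1, 2), Pow(k, -1), Add(12, o)) (Function('c')(k, o) = Mul(Add(12, o), Pow(Mul(2, k), -1)) = Mul(Add(12, o), Mul(Rational(1, 2), Pow(k, -1))) = Mul(Rational(1, 2), Pow(k, -1), Add(12, o)))
Mul(Mul(-4, -48), Function('c')(T, K)) = Mul(Mul(-4, -48), Mul(Rational(1, 2), Pow(-9, -1), Add(12, -7))) = Mul(192, Mul(Rational(1, 2), Rational(-1, 9), 5)) = Mul(192, Rational(-5, 18)) = Rational(-160, 3)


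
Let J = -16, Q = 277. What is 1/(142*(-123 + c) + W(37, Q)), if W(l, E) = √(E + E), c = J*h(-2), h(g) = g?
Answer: -6461/83488765 - √554/166977530 ≈ -7.7529e-5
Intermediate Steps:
c = 32 (c = -16*(-2) = 32)
W(l, E) = √2*√E (W(l, E) = √(2*E) = √2*√E)
1/(142*(-123 + c) + W(37, Q)) = 1/(142*(-123 + 32) + √2*√277) = 1/(142*(-91) + √554) = 1/(-12922 + √554)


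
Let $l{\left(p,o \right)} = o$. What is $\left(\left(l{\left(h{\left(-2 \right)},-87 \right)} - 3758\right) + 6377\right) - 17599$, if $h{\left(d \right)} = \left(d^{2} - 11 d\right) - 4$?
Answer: $-15067$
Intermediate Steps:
$h{\left(d \right)} = -4 + d^{2} - 11 d$
$\left(\left(l{\left(h{\left(-2 \right)},-87 \right)} - 3758\right) + 6377\right) - 17599 = \left(\left(-87 - 3758\right) + 6377\right) - 17599 = \left(-3845 + 6377\right) - 17599 = 2532 - 17599 = -15067$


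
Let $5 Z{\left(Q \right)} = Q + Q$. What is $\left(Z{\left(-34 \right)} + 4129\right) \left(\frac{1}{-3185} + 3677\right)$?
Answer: $\frac{240982267788}{15925} \approx 1.5132 \cdot 10^{7}$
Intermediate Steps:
$Z{\left(Q \right)} = \frac{2 Q}{5}$ ($Z{\left(Q \right)} = \frac{Q + Q}{5} = \frac{2 Q}{5}$)
$\left(Z{\left(-34 \right)} + 4129\right) \left(\frac{1}{-3185} + 3677\right) = \left(\frac{2}{5} \left(-34\right) + 4129\right) \left(\frac{1}{-3185} + 3677\right) = \left(- \frac{68}{5} + 4129\right) \left(- \frac{1}{3185} + 3677\right) = \frac{20577}{5} \cdot \frac{11711244}{3185} = \frac{240982267788}{15925}$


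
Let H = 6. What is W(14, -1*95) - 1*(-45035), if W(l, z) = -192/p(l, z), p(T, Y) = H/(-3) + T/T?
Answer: 45227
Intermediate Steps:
p(T, Y) = -1 (p(T, Y) = 6/(-3) + T/T = 6*(-⅓) + 1 = -2 + 1 = -1)
W(l, z) = 192 (W(l, z) = -192/(-1) = -192*(-1) = 192)
W(14, -1*95) - 1*(-45035) = 192 - 1*(-45035) = 192 + 45035 = 45227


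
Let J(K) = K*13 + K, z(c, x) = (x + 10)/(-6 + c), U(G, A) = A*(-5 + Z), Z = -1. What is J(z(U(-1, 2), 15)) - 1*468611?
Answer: -4217674/9 ≈ -4.6863e+5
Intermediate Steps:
U(G, A) = -6*A (U(G, A) = A*(-5 - 1) = A*(-6) = -6*A)
z(c, x) = (10 + x)/(-6 + c)
J(K) = 14*K (J(K) = 13*K + K = 14*K)
J(z(U(-1, 2), 15)) - 1*468611 = 14*((10 + 15)/(-6 - 6*2)) - 1*468611 = 14*(25/(-6 - 12)) - 468611 = 14*(25/(-18)) - 468611 = 14*(-1/18*25) - 468611 = 14*(-25/18) - 468611 = -175/9 - 468611 = -4217674/9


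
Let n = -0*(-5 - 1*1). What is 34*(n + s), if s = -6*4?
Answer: -816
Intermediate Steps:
s = -24
n = 0 (n = -0*(-5 - 1) = -0*(-6) = -5*0 = 0)
34*(n + s) = 34*(0 - 24) = 34*(-24) = -816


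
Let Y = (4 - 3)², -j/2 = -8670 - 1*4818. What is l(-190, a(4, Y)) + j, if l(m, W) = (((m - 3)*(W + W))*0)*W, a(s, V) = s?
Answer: 26976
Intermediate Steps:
j = 26976 (j = -2*(-8670 - 1*4818) = -2*(-8670 - 4818) = -2*(-13488) = 26976)
Y = 1 (Y = 1² = 1)
l(m, W) = 0 (l(m, W) = (((-3 + m)*(2*W))*0)*W = ((2*W*(-3 + m))*0)*W = 0*W = 0)
l(-190, a(4, Y)) + j = 0 + 26976 = 26976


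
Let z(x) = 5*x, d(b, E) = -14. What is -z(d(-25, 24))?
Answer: 70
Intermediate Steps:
-z(d(-25, 24)) = -5*(-14) = -1*(-70) = 70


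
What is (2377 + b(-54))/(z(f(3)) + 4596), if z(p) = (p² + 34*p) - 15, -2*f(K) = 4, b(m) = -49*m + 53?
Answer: 5076/4517 ≈ 1.1238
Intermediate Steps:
b(m) = 53 - 49*m
f(K) = -2 (f(K) = -½*4 = -2)
z(p) = -15 + p² + 34*p
(2377 + b(-54))/(z(f(3)) + 4596) = (2377 + (53 - 49*(-54)))/((-15 + (-2)² + 34*(-2)) + 4596) = (2377 + (53 + 2646))/((-15 + 4 - 68) + 4596) = (2377 + 2699)/(-79 + 4596) = 5076/4517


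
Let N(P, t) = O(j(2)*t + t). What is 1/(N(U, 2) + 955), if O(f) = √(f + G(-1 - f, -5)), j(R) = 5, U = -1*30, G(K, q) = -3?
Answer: 1/958 ≈ 0.0010438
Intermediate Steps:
U = -30
O(f) = √(-3 + f) (O(f) = √(f - 3) = √(-3 + f))
N(P, t) = √(-3 + 6*t) (N(P, t) = √(-3 + (5*t + t)) = √(-3 + 6*t))
1/(N(U, 2) + 955) = 1/(√(-3 + 6*2) + 955) = 1/(√(-3 + 12) + 955) = 1/(√9 + 955) = 1/(3 + 955) = 1/958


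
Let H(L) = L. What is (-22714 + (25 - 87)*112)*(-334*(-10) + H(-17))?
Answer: -98553534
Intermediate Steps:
(-22714 + (25 - 87)*112)*(-334*(-10) + H(-17)) = (-22714 + (25 - 87)*112)*(-334*(-10) - 17) = (-22714 - 62*112)*(3340 - 17) = (-22714 - 6944)*3323 = -29658*3323 = -98553534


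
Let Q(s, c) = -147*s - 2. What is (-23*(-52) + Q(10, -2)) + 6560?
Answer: 6284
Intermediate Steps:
Q(s, c) = -2 - 147*s
(-23*(-52) + Q(10, -2)) + 6560 = (-23*(-52) + (-2 - 147*10)) + 6560 = (1196 + (-2 - 1470)) + 6560 = (1196 - 1472) + 6560 = -276 + 6560 = 6284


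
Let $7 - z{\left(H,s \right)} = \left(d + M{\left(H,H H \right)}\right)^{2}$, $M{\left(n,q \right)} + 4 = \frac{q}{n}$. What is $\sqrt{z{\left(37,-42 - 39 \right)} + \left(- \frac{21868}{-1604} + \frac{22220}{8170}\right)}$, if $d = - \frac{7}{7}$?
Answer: $\frac{8 i \sqrt{1678161404759}}{327617} \approx 31.633 i$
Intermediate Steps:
$M{\left(n,q \right)} = -4 + \frac{q}{n}$
$d = -1$ ($d = \left(-7\right) \frac{1}{7} = -1$)
$z{\left(H,s \right)} = 7 - \left(-5 + H\right)^{2}$ ($z{\left(H,s \right)} = 7 - \left(-1 - \left(4 - \frac{H H}{H}\right)\right)^{2} = 7 - \left(-1 - \left(4 - \frac{H^{2}}{H}\right)\right)^{2} = 7 - \left(-1 + \left(-4 + H\right)\right)^{2} = 7 - \left(-5 + H\right)^{2}$)
$\sqrt{z{\left(37,-42 - 39 \right)} + \left(- \frac{21868}{-1604} + \frac{22220}{8170}\right)} = \sqrt{\left(7 - \left(-5 + 37\right)^{2}\right) + \left(- \frac{21868}{-1604} + \frac{22220}{8170}\right)} = \sqrt{\left(7 - 32^{2}\right) + \left(\left(-21868\right) \left(- \frac{1}{1604}\right) + 22220 \cdot \frac{1}{8170}\right)} = \sqrt{\left(7 - 1024\right) + \left(\frac{5467}{401} + \frac{2222}{817}\right)} = \sqrt{\left(7 - 1024\right) + \frac{5357561}{327617}} = \sqrt{-1017 + \frac{5357561}{327617}} = \sqrt{- \frac{327828928}{327617}} = \frac{8 i \sqrt{1678161404759}}{327617}$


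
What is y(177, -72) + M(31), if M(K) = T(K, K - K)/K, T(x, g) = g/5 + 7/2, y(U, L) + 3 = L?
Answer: -4643/62 ≈ -74.887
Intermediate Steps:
y(U, L) = -3 + L
T(x, g) = 7/2 + g/5 (T(x, g) = g*(1/5) + 7*(1/2) = g/5 + 7/2 = 7/2 + g/5)
M(K) = 7/(2*K) (M(K) = (7/2 + (K - K)/5)/K = (7/2 + (1/5)*0)/K = (7/2 + 0)/K = 7/(2*K))
y(177, -72) + M(31) = (-3 - 72) + (7/2)/31 = -75 + (7/2)*(1/31) = -75 + 7/62 = -4643/62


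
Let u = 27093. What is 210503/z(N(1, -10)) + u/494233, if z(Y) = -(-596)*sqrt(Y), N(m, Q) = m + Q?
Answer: 27093/494233 - 210503*I/1788 ≈ 0.054818 - 117.73*I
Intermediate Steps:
N(m, Q) = Q + m
z(Y) = 596*sqrt(Y)
210503/z(N(1, -10)) + u/494233 = 210503/((596*sqrt(-10 + 1))) + 27093/494233 = 210503/((596*sqrt(-9))) + 27093*(1/494233) = 210503/((596*(3*I))) + 27093/494233 = 210503/((1788*I)) + 27093/494233 = 210503*(-I/1788) + 27093/494233 = -210503*I/1788 + 27093/494233 = 27093/494233 - 210503*I/1788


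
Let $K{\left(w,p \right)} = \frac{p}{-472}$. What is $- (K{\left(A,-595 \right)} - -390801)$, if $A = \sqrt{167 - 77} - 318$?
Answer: $- \frac{184458667}{472} \approx -3.908 \cdot 10^{5}$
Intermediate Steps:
$A = -318 + 3 \sqrt{10}$ ($A = \sqrt{90} - 318 = 3 \sqrt{10} - 318 = -318 + 3 \sqrt{10} \approx -308.51$)
$K{\left(w,p \right)} = - \frac{p}{472}$ ($K{\left(w,p \right)} = p \left(- \frac{1}{472}\right) = - \frac{p}{472}$)
$- (K{\left(A,-595 \right)} - -390801) = - (\left(- \frac{1}{472}\right) \left(-595\right) - -390801) = - (\frac{595}{472} + 390801) = \left(-1\right) \frac{184458667}{472} = - \frac{184458667}{472}$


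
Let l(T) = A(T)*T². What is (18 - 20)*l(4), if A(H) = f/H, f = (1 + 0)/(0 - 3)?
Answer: 8/3 ≈ 2.6667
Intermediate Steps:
f = -⅓ (f = 1/(-3) = 1*(-⅓) = -⅓ ≈ -0.33333)
A(H) = -1/(3*H)
l(T) = -T/3 (l(T) = (-1/(3*T))*T² = -T/3)
(18 - 20)*l(4) = (18 - 20)*(-⅓*4) = -2*(-4/3) = 8/3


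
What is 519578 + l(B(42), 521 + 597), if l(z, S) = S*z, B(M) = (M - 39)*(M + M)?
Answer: 801314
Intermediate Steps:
B(M) = 2*M*(-39 + M) (B(M) = (-39 + M)*(2*M) = 2*M*(-39 + M))
519578 + l(B(42), 521 + 597) = 519578 + (521 + 597)*(2*42*(-39 + 42)) = 519578 + 1118*(2*42*3) = 519578 + 1118*252 = 519578 + 281736 = 801314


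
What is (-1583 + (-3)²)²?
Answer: 2477476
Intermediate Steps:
(-1583 + (-3)²)² = (-1583 + 9)² = (-1574)² = 2477476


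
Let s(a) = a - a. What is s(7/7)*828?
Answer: 0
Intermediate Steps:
s(a) = 0
s(7/7)*828 = 0*828 = 0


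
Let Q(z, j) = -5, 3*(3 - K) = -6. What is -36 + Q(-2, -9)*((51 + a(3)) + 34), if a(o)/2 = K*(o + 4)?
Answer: -811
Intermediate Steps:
K = 5 (K = 3 - ⅓*(-6) = 3 + 2 = 5)
a(o) = 40 + 10*o (a(o) = 2*(5*(o + 4)) = 2*(5*(4 + o)) = 2*(20 + 5*o) = 40 + 10*o)
-36 + Q(-2, -9)*((51 + a(3)) + 34) = -36 - 5*((51 + (40 + 10*3)) + 34) = -36 - 5*((51 + (40 + 30)) + 34) = -36 - 5*((51 + 70) + 34) = -36 - 5*(121 + 34) = -36 - 5*155 = -36 - 775 = -811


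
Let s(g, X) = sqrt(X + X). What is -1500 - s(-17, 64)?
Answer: -1500 - 8*sqrt(2) ≈ -1511.3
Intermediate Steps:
s(g, X) = sqrt(2)*sqrt(X) (s(g, X) = sqrt(2*X) = sqrt(2)*sqrt(X))
-1500 - s(-17, 64) = -1500 - sqrt(2)*sqrt(64) = -1500 - sqrt(2)*8 = -1500 - 8*sqrt(2)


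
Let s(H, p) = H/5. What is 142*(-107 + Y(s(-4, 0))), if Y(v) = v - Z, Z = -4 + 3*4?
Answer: -82218/5 ≈ -16444.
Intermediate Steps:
Z = 8 (Z = -4 + 12 = 8)
s(H, p) = H/5 (s(H, p) = H*(1/5) = H/5)
Y(v) = -8 + v (Y(v) = v - 1*8 = v - 8 = -8 + v)
142*(-107 + Y(s(-4, 0))) = 142*(-107 + (-8 + (1/5)*(-4))) = 142*(-107 + (-8 - 4/5)) = 142*(-107 - 44/5) = 142*(-579/5) = -82218/5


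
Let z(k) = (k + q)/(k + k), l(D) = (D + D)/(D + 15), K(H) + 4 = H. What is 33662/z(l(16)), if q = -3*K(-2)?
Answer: 1077184/295 ≈ 3651.5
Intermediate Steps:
K(H) = -4 + H
q = 18 (q = -3*(-4 - 2) = -3*(-6) = 18)
l(D) = 2*D/(15 + D) (l(D) = (2*D)/(15 + D) = 2*D/(15 + D))
z(k) = (18 + k)/(2*k) (z(k) = (k + 18)/(k + k) = (18 + k)/((2*k)) = (18 + k)*(1/(2*k)) = (18 + k)/(2*k))
33662/z(l(16)) = 33662/(((18 + 2*16/(15 + 16))/(2*((2*16/(15 + 16)))))) = 33662/(((18 + 2*16/31)/(2*((2*16/31))))) = 33662/(((18 + 2*16*(1/31))/(2*((2*16*(1/31)))))) = 33662/(((18 + 32/31)/(2*(32/31)))) = 33662/(((1/2)*(31/32)*(590/31))) = 33662/(295/32) = 33662*(32/295) = 1077184/295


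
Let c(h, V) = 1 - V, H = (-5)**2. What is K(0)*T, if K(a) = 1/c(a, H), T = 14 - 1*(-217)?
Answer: -77/8 ≈ -9.6250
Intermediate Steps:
H = 25
T = 231 (T = 14 + 217 = 231)
K(a) = -1/24 (K(a) = 1/(1 - 1*25) = 1/(1 - 25) = 1/(-24) = -1/24)
K(0)*T = -1/24*231 = -77/8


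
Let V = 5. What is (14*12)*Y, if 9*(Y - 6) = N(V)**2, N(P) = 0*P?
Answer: 1008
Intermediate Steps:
N(P) = 0
Y = 6 (Y = 6 + (1/9)*0**2 = 6 + (1/9)*0 = 6 + 0 = 6)
(14*12)*Y = (14*12)*6 = 168*6 = 1008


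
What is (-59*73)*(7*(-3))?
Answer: 90447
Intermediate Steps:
(-59*73)*(7*(-3)) = -4307*(-21) = 90447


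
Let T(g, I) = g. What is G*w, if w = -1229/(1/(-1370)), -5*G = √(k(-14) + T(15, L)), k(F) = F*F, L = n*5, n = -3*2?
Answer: -336746*√211 ≈ -4.8915e+6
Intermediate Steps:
n = -6
L = -30 (L = -6*5 = -30)
k(F) = F²
G = -√211/5 (G = -√((-14)² + 15)/5 = -√(196 + 15)/5 = -√211/5 ≈ -2.9052)
w = 1683730 (w = -1229/(-1/1370) = -1229*(-1370) = 1683730)
G*w = -√211/5*1683730 = -336746*√211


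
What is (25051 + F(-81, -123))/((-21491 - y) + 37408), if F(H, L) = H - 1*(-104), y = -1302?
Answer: 25074/17219 ≈ 1.4562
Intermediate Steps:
F(H, L) = 104 + H (F(H, L) = H + 104 = 104 + H)
(25051 + F(-81, -123))/((-21491 - y) + 37408) = (25051 + (104 - 81))/((-21491 - 1*(-1302)) + 37408) = (25051 + 23)/((-21491 + 1302) + 37408) = 25074/(-20189 + 37408) = 25074/17219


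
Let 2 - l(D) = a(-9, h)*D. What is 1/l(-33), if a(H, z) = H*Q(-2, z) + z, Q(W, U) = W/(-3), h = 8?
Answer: 1/68 ≈ 0.014706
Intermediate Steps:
Q(W, U) = -W/3 (Q(W, U) = W*(-1/3) = -W/3)
a(H, z) = z + 2*H/3 (a(H, z) = H*(-1/3*(-2)) + z = H*(2/3) + z = 2*H/3 + z = z + 2*H/3)
l(D) = 2 - 2*D (l(D) = 2 - (8 + (2/3)*(-9))*D = 2 - (8 - 6)*D = 2 - 2*D)
1/l(-33) = 1/(2 - 2*(-33)) = 1/(2 + 66) = 1/68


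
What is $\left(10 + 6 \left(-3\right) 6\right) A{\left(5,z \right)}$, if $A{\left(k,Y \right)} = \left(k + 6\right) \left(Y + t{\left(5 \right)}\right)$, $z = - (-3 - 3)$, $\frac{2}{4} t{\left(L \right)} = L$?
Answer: $-17248$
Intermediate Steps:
$t{\left(L \right)} = 2 L$
$z = 6$ ($z = \left(-1\right) \left(-6\right) = 6$)
$A{\left(k,Y \right)} = \left(6 + k\right) \left(10 + Y\right)$ ($A{\left(k,Y \right)} = \left(k + 6\right) \left(Y + 2 \cdot 5\right) = \left(6 + k\right) \left(Y + 10\right) = \left(6 + k\right) \left(10 + Y\right)$)
$\left(10 + 6 \left(-3\right) 6\right) A{\left(5,z \right)} = \left(10 + 6 \left(-3\right) 6\right) \left(60 + 6 \cdot 6 + 10 \cdot 5 + 6 \cdot 5\right) = \left(10 - 108\right) \left(60 + 36 + 50 + 30\right) = \left(10 - 108\right) 176 = \left(-98\right) 176 = -17248$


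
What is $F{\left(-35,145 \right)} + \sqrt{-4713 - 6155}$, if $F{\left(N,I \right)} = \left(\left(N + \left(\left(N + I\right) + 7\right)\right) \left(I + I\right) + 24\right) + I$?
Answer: $23949 + 2 i \sqrt{2717} \approx 23949.0 + 104.25 i$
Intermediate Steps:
$F{\left(N,I \right)} = 24 + I + 2 I \left(7 + I + 2 N\right)$ ($F{\left(N,I \right)} = \left(\left(N + \left(\left(I + N\right) + 7\right)\right) 2 I + 24\right) + I = \left(\left(N + \left(7 + I + N\right)\right) 2 I + 24\right) + I = \left(\left(7 + I + 2 N\right) 2 I + 24\right) + I = \left(2 I \left(7 + I + 2 N\right) + 24\right) + I = \left(24 + 2 I \left(7 + I + 2 N\right)\right) + I = 24 + I + 2 I \left(7 + I + 2 N\right)$)
$F{\left(-35,145 \right)} + \sqrt{-4713 - 6155} = \left(24 + 2 \cdot 145^{2} + 15 \cdot 145 + 4 \cdot 145 \left(-35\right)\right) + \sqrt{-4713 - 6155} = \left(24 + 2 \cdot 21025 + 2175 - 20300\right) + \sqrt{-10868} = \left(24 + 42050 + 2175 - 20300\right) + 2 i \sqrt{2717} = 23949 + 2 i \sqrt{2717}$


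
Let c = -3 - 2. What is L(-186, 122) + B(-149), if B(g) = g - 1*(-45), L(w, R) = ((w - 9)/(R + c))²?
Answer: -911/9 ≈ -101.22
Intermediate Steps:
c = -5
L(w, R) = (-9 + w)²/(-5 + R)² (L(w, R) = ((w - 9)/(R - 5))² = ((-9 + w)/(-5 + R))² = (-9 + w)²/(-5 + R)²)
B(g) = 45 + g (B(g) = g + 45 = 45 + g)
L(-186, 122) + B(-149) = (-9 - 186)²/(-5 + 122)² + (45 - 149) = (-195)²/117² - 104 = 38025*(1/13689) - 104 = 25/9 - 104 = -911/9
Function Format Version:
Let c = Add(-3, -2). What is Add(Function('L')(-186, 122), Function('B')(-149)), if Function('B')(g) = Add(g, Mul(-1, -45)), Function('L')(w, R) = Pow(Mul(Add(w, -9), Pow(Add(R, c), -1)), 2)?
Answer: Rational(-911, 9) ≈ -101.22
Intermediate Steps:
c = -5
Function('L')(w, R) = Mul(Pow(Add(-9, w), 2), Pow(Add(-5, R), -2)) (Function('L')(w, R) = Pow(Mul(Add(w, -9), Pow(Add(R, -5), -1)), 2) = Pow(Mul(Add(-9, w), Pow(Add(-5, R), -1)), 2) = Pow(Mul(Pow(Add(-5, R), -1), Add(-9, w)), 2) = Mul(Pow(Add(-9, w), 2), Pow(Add(-5, R), -2)))
Function('B')(g) = Add(45, g) (Function('B')(g) = Add(g, 45) = Add(45, g))
Add(Function('L')(-186, 122), Function('B')(-149)) = Add(Mul(Pow(Add(-9, -186), 2), Pow(Add(-5, 122), -2)), Add(45, -149)) = Add(Mul(Pow(-195, 2), Pow(117, -2)), -104) = Add(Mul(38025, Rational(1, 13689)), -104) = Add(Rational(25, 9), -104) = Rational(-911, 9)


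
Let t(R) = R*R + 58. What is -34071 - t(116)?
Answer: -47585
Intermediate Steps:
t(R) = 58 + R**2 (t(R) = R**2 + 58 = 58 + R**2)
-34071 - t(116) = -34071 - (58 + 116**2) = -34071 - (58 + 13456) = -34071 - 1*13514 = -34071 - 13514 = -47585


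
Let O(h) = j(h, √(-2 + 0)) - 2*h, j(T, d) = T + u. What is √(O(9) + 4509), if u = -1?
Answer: √4499 ≈ 67.075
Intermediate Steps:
j(T, d) = -1 + T (j(T, d) = T - 1 = -1 + T)
O(h) = -1 - h (O(h) = (-1 + h) - 2*h = -1 - h)
√(O(9) + 4509) = √((-1 - 1*9) + 4509) = √((-1 - 9) + 4509) = √(-10 + 4509) = √4499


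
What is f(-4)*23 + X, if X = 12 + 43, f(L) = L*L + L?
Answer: 331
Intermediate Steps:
f(L) = L + L**2 (f(L) = L**2 + L = L + L**2)
X = 55
f(-4)*23 + X = -4*(1 - 4)*23 + 55 = -4*(-3)*23 + 55 = 12*23 + 55 = 276 + 55 = 331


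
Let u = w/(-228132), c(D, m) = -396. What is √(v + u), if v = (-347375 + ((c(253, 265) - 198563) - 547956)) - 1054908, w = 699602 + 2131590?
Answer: 2*I*√194190897033221/19011 ≈ 1466.0*I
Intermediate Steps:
w = 2831192
v = -2149198 (v = (-347375 + ((-396 - 198563) - 547956)) - 1054908 = (-347375 + (-198959 - 547956)) - 1054908 = (-347375 - 746915) - 1054908 = -1094290 - 1054908 = -2149198)
u = -707798/57033 (u = 2831192/(-228132) = 2831192*(-1/228132) = -707798/57033 ≈ -12.410)
√(v + u) = √(-2149198 - 707798/57033) = √(-122575917332/57033) = 2*I*√194190897033221/19011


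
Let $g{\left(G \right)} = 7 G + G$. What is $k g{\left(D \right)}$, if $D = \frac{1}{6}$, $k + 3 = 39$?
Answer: $48$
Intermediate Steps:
$k = 36$ ($k = -3 + 39 = 36$)
$D = \frac{1}{6} \approx 0.16667$
$g{\left(G \right)} = 8 G$
$k g{\left(D \right)} = 36 \cdot 8 \cdot \frac{1}{6} = 36 \cdot \frac{4}{3} = 48$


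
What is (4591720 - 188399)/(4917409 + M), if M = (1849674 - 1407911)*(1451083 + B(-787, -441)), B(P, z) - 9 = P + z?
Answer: 4403321/640501187641 ≈ 6.8748e-6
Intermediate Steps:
B(P, z) = 9 + P + z (B(P, z) = 9 + (P + z) = 9 + P + z)
M = 640496270232 (M = (1849674 - 1407911)*(1451083 + (9 - 787 - 441)) = 441763*(1451083 - 1219) = 441763*1449864 = 640496270232)
(4591720 - 188399)/(4917409 + M) = (4591720 - 188399)/(4917409 + 640496270232) = 4403321/640501187641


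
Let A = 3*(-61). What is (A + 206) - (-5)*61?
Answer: 328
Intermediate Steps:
A = -183
(A + 206) - (-5)*61 = (-183 + 206) - (-5)*61 = 23 - 1*(-305) = 23 + 305 = 328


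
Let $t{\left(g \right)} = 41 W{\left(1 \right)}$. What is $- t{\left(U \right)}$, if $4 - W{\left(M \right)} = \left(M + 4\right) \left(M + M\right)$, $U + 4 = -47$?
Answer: $246$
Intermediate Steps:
$U = -51$ ($U = -4 - 47 = -51$)
$W{\left(M \right)} = 4 - 2 M \left(4 + M\right)$ ($W{\left(M \right)} = 4 - \left(M + 4\right) \left(M + M\right) = 4 - \left(4 + M\right) 2 M = 4 - 2 M \left(4 + M\right)$)
$t{\left(g \right)} = -246$ ($t{\left(g \right)} = 41 \left(4 - 8 - 2 \cdot 1^{2}\right) = 41 \left(4 - 8 - 2\right) = 41 \left(-6\right) = -246$)
$- t{\left(U \right)} = \left(-1\right) \left(-246\right) = 246$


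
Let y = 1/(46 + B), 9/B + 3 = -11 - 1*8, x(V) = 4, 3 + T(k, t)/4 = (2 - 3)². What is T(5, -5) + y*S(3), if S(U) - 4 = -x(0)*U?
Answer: -8200/1003 ≈ -8.1755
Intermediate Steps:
T(k, t) = -8 (T(k, t) = -12 + 4*(2 - 3)² = -12 + 4*(-1)² = -12 + 4*1 = -12 + 4 = -8)
B = -9/22 (B = 9/(-3 + (-11 - 1*8)) = 9/(-3 + (-11 - 8)) = 9/(-3 - 19) = 9/(-22) = 9*(-1/22) = -9/22 ≈ -0.40909)
y = 22/1003 (y = 1/(46 - 9/22) = 1/(1003/22) = 22/1003 ≈ 0.021934)
S(U) = 4 - 4*U
T(5, -5) + y*S(3) = -8 + 22*(4 - 4*3)/1003 = -8 + 22*(4 - 12)/1003 = -8 + (22/1003)*(-8) = -8 - 176/1003 = -8200/1003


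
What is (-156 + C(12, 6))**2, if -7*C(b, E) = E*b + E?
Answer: 1368900/49 ≈ 27937.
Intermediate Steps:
C(b, E) = -E/7 - E*b/7 (C(b, E) = -(E*b + E)/7 = -(E + E*b)/7 = -E/7 - E*b/7)
(-156 + C(12, 6))**2 = (-156 - 1/7*6*(1 + 12))**2 = (-156 - 1/7*6*13)**2 = (-156 - 78/7)**2 = (-1170/7)**2 = 1368900/49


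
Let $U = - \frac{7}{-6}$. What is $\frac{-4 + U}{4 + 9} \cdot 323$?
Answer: $- \frac{5491}{78} \approx -70.397$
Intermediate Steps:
$U = \frac{7}{6}$ ($U = \left(-7\right) \left(- \frac{1}{6}\right) = \frac{7}{6} \approx 1.1667$)
$\frac{-4 + U}{4 + 9} \cdot 323 = \frac{-4 + \frac{7}{6}}{4 + 9} \cdot 323 = - \frac{17}{6 \cdot 13} \cdot 323 = \left(- \frac{17}{6}\right) \frac{1}{13} \cdot 323 = \left(- \frac{17}{78}\right) 323 = - \frac{5491}{78}$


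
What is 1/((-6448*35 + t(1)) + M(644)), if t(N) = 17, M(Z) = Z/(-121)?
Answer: -121/27305867 ≈ -4.4313e-6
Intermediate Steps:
M(Z) = -Z/121 (M(Z) = Z*(-1/121) = -Z/121)
1/((-6448*35 + t(1)) + M(644)) = 1/((-6448*35 + 17) - 1/121*644) = 1/((-496*455 + 17) - 644/121) = 1/((-225680 + 17) - 644/121) = 1/(-225663 - 644/121) = 1/(-27305867/121) = -121/27305867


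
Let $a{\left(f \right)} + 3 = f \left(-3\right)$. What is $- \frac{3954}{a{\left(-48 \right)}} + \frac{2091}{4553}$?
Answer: $- \frac{5902577}{213991} \approx -27.583$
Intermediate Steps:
$a{\left(f \right)} = -3 - 3 f$ ($a{\left(f \right)} = -3 + f \left(-3\right) = -3 - 3 f$)
$- \frac{3954}{a{\left(-48 \right)}} + \frac{2091}{4553} = - \frac{3954}{-3 - -144} + \frac{2091}{4553} = - \frac{3954}{-3 + 144} + 2091 \cdot \frac{1}{4553} = - \frac{3954}{141} + \frac{2091}{4553} = \left(-3954\right) \frac{1}{141} + \frac{2091}{4553} = - \frac{1318}{47} + \frac{2091}{4553} = - \frac{5902577}{213991}$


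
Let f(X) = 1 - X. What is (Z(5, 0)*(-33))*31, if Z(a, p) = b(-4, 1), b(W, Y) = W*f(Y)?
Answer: 0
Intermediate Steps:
b(W, Y) = W*(1 - Y)
Z(a, p) = 0 (Z(a, p) = -4*(1 - 1*1) = -4*(1 - 1) = -4*0 = 0)
(Z(5, 0)*(-33))*31 = (0*(-33))*31 = 0*31 = 0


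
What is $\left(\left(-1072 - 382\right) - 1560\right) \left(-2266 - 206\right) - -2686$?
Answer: $7453294$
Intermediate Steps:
$\left(\left(-1072 - 382\right) - 1560\right) \left(-2266 - 206\right) - -2686 = \left(\left(-1072 - 382\right) - 1560\right) \left(-2472\right) + 2686 = \left(-1454 - 1560\right) \left(-2472\right) + 2686 = \left(-3014\right) \left(-2472\right) + 2686 = 7450608 + 2686 = 7453294$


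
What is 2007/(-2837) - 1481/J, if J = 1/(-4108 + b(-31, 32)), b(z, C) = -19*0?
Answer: 17260158469/2837 ≈ 6.0839e+6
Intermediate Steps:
b(z, C) = 0
J = -1/4108 (J = 1/(-4108 + 0) = 1/(-4108) = -1/4108 ≈ -0.00024343)
2007/(-2837) - 1481/J = 2007/(-2837) - 1481/(-1/4108) = 2007*(-1/2837) - 1481*(-4108) = -2007/2837 + 6083948 = 17260158469/2837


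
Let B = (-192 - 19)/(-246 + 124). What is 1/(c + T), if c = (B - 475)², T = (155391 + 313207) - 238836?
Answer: 14884/6753569729 ≈ 2.2039e-6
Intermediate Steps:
B = 211/122 (B = -211/(-122) = -211*(-1/122) = 211/122 ≈ 1.7295)
T = 229762 (T = 468598 - 238836 = 229762)
c = 3333792121/14884 (c = (211/122 - 475)² = (-57739/122)² = 3333792121/14884 ≈ 2.2399e+5)
1/(c + T) = 1/(3333792121/14884 + 229762) = 1/(6753569729/14884) = 14884/6753569729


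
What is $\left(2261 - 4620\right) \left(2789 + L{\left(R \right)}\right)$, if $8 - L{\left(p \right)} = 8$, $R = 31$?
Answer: $-6579251$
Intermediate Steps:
$L{\left(p \right)} = 0$ ($L{\left(p \right)} = 8 - 8 = 0$)
$\left(2261 - 4620\right) \left(2789 + L{\left(R \right)}\right) = \left(2261 - 4620\right) \left(2789 + 0\right) = \left(-2359\right) 2789 = -6579251$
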